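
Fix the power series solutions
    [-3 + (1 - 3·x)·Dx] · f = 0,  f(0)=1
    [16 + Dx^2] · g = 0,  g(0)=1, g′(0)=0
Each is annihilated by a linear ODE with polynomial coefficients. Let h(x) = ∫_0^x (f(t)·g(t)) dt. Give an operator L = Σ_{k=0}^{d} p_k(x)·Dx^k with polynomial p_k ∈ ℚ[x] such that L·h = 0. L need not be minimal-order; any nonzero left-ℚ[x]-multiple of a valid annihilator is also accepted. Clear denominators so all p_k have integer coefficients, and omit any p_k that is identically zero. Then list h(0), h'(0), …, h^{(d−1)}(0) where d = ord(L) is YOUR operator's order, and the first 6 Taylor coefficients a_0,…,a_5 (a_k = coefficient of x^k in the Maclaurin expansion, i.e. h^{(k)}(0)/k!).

L = (-16 + 48·x)·Dx + 6·Dx^2 + (-1 + 3·x)·Dx^3  (order 3).
h: a_k = 0, 1, 3/2, 1/3, 3/4, 59/15, …
ICs: h(0) = 0, h′(0) = 1, h′′(0) = 3.

f: a_k = 1, 3, 9, 27, 81, 243, …
g: a_k = 1, 0, -8, 0, 32/3, 0, …
Product ⇒ symmetric product L₀, ord ≤ 2.
Integrate: L := L₀·Dx.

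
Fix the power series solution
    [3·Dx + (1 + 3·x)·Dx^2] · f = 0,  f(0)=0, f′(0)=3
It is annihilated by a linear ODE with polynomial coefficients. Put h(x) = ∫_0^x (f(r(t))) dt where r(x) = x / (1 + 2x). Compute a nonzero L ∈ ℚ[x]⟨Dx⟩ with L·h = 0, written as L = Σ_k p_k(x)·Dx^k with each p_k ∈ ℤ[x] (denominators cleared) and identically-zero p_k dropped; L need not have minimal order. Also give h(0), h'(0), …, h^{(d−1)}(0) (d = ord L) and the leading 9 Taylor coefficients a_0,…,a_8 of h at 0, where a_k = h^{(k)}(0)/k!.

L = (7 + 20·x)·Dx^2 + (1 + 7·x + 10·x^2)·Dx^3  (order 3).
h: a_k = 0, 0, 3/2, -7/2, 39/4, -609/20, 1031/10, -741/2, 77997/56, …
ICs: h(0) = 0, h′(0) = 0, h′′(0) = 3.

f: a_k = 0, 3, -9/2, 9, -81/4, 243/5, -243/2, 2187/7, -6561/8, …
L₀ from L_f via x↦r, Dx↦r'^{-1}Dx.
∫: right-multiply L₀ by Dx.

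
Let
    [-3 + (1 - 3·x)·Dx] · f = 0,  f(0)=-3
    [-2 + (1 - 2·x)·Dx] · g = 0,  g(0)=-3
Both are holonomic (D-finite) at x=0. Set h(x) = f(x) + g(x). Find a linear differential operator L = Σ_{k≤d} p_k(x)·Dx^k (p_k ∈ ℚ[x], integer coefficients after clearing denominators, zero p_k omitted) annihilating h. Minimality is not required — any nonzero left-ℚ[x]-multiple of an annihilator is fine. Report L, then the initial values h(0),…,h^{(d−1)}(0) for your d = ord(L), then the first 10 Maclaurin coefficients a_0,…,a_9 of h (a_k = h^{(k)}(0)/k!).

f: a_k = -3, -9, -27, -81, -243, -729, -2187, -6561, -19683, -59049, …
g: a_k = -3, -6, -12, -24, -48, -96, -192, -384, -768, -1536, …
Weyl lclm of L_f,L_g ⇒ L₀ (ord ≤ 2).
L = -12 + (10 - 24·x)·Dx + (-1 + 5·x - 6·x^2)·Dx^2  (order 2).
h: a_k = -6, -15, -39, -105, -291, -825, -2379, -6945, -20451, -60585, …
ICs: h(0) = -6, h′(0) = -15.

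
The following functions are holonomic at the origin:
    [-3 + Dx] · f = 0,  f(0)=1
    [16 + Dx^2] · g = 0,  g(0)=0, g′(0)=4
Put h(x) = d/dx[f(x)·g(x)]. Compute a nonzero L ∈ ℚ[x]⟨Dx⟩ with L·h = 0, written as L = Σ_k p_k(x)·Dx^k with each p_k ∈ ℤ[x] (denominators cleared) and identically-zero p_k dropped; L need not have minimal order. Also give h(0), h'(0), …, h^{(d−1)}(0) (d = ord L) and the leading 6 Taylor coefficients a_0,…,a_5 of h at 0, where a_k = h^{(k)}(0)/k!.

L = 25 - 6·Dx + Dx^2  (order 2).
h: a_k = 4, 24, 22, -56, -779/6, -429/5, …
ICs: h(0) = 4, h′(0) = 24.

f: a_k = 1, 3, 9/2, 9/2, 27/8, 81/40, …
g: a_k = 0, 4, 0, -32/3, 0, 128/15, …
f·g: L₀ = L_f ⊗_s L_g, ord ≤ 1·2.
h=h₀': d/dx-closure on L₀ ⇒ L.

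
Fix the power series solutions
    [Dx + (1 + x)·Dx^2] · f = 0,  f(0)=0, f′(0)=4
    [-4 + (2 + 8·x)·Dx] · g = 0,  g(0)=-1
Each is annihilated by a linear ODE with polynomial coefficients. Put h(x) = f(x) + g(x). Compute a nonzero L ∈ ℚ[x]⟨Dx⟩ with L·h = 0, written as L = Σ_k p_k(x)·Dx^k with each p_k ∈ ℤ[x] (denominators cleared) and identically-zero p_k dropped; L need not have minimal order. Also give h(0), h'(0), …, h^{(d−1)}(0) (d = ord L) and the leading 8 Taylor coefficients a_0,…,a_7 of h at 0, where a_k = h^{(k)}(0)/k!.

L = (-8 + 4·x)·Dx + (-10 - 8·x + 20·x^2)·Dx^2 + (-1 - 3·x + 6·x^2 + 8·x^3)·Dx^3  (order 3).
h: a_k = -1, 2, 0, -8/3, 9, -136/5, 250/3, -1844/7, …
ICs: h(0) = -1, h′(0) = 2, h′′(0) = 0.

f: a_k = 0, 4, -2, 4/3, -1, 4/5, -2/3, 4/7, …
g: a_k = -1, -2, 2, -4, 10, -28, 84, -264, …
Sum ⇒ L₀ = lclm(L_f,L_g) in ℚ(x)⟨Dx⟩.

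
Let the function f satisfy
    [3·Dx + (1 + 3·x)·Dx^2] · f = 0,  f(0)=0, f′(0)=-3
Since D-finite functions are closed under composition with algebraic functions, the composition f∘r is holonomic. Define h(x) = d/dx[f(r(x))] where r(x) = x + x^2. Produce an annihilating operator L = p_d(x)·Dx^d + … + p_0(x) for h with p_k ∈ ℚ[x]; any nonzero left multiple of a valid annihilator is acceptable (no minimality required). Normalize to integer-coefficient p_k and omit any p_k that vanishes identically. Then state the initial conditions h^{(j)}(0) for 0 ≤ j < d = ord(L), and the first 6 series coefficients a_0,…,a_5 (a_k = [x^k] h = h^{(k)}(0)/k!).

f: a_k = 0, -3, 9/2, -9, 81/4, -243/5, …
f∘r: x↦r, Dx↦Dx/r' in L_f ⇒ L₀.
h=h₀': d/dx-closure on L₀ ⇒ L.
L = (1 + 6·x + 6·x^2) + (1 + 5·x + 9·x^2 + 6·x^3)·Dx  (order 1).
h: a_k = -3, 3, 0, -9, 27, -54, …
ICs: h(0) = -3.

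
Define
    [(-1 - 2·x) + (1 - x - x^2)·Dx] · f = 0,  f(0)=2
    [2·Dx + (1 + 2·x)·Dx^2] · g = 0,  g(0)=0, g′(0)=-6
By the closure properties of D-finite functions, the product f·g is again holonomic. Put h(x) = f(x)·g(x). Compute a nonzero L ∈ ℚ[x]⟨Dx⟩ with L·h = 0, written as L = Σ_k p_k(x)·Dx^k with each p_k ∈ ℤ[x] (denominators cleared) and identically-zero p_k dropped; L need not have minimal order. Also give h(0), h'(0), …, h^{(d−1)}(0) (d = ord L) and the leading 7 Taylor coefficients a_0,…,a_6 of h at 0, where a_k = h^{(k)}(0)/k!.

f: a_k = 2, 2, 4, 6, 10, 16, 26, …
g: a_k = 0, -6, 6, -8, 12, -96/5, 32, …
Product ⇒ symmetric product L₀, ord ≤ 2.
L = (4 + 8·x) + (10·x + 10·x^2)·Dx + (-1 - x + 3·x^2 + 2·x^3)·Dx^2  (order 2).
h: a_k = 0, -12, 0, -28, -4, -352/5, -52/5, …
ICs: h(0) = 0, h′(0) = -12.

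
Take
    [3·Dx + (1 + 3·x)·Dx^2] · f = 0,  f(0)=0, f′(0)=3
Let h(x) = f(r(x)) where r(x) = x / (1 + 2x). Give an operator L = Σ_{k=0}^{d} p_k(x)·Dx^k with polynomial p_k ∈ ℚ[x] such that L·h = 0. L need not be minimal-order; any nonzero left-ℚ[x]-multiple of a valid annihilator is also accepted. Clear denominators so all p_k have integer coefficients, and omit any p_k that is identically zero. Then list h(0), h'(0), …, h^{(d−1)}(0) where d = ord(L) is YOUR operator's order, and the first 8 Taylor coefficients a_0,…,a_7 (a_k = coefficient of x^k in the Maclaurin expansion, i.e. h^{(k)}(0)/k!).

L = (7 + 20·x)·Dx + (1 + 7·x + 10·x^2)·Dx^2  (order 2).
h: a_k = 0, 3, -21/2, 39, -609/4, 3093/5, -5187/2, 77997/7, …
ICs: h(0) = 0, h′(0) = 3.

f: a_k = 0, 3, -9/2, 9, -81/4, 243/5, -243/2, 2187/7, …
Change of var in L_f (x↦r) gives L₀.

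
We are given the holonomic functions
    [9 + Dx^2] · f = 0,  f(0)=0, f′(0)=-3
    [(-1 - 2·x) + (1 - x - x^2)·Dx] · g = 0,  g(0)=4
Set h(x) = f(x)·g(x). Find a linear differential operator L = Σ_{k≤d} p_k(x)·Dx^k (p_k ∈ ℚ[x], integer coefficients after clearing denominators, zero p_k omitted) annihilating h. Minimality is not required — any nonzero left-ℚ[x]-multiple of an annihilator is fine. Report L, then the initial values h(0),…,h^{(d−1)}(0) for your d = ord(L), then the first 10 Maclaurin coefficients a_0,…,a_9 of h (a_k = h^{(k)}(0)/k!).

f: a_k = 0, -3, 0, 9/2, 0, -81/40, 0, 243/560, 0, -243/4480, …
g: a_k = 4, 4, 8, 12, 20, 32, 52, 84, 136, 220, …
Product ⇒ symmetric product L₀, ord ≤ 2.
L = (-7 + 9·x + 9·x^2) + (2 + 4·x)·Dx + (-1 + x + x^2)·Dx^2  (order 2).
h: a_k = 0, -12, -12, -6, -18, -321/10, -501/10, -2253/28, -18279/140, -47319/224, …
ICs: h(0) = 0, h′(0) = -12.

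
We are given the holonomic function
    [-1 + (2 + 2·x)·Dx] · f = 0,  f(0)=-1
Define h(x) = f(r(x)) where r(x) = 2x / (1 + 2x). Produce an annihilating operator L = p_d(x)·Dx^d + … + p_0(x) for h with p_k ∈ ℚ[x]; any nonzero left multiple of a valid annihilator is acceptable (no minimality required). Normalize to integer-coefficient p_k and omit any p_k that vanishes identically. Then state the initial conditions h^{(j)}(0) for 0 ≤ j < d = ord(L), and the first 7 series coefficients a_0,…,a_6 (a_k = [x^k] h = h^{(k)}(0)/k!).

L = -1 + (1 + 6·x + 8·x^2)·Dx  (order 1).
h: a_k = -1, -1, 5/2, -13/2, 141/8, -399/8, 2353/16, …
ICs: h(0) = -1.

f: a_k = -1, -1/2, 1/8, -1/16, 5/128, -7/256, 21/1024, …
h₀=f(r): pull back L_f along r ⇒ L₀.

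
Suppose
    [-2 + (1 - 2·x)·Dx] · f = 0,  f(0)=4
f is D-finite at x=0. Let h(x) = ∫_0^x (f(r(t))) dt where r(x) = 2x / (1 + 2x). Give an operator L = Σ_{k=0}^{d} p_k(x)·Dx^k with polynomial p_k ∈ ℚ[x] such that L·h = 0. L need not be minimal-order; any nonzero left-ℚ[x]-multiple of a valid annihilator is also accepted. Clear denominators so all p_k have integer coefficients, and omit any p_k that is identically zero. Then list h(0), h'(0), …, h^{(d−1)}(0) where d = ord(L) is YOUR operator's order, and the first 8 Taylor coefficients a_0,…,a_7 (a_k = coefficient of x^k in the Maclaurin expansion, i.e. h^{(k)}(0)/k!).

L = 4·Dx + (-1 + 4·x^2)·Dx^2  (order 2).
h: a_k = 0, 4, 8, 32/3, 16, 128/5, 128/3, 512/7, …
ICs: h(0) = 0, h′(0) = 4.

f: a_k = 4, 8, 16, 32, 64, 128, 256, 512, …
f∘r: x↦r, Dx↦Dx/r' in L_f ⇒ L₀.
h=∫₀ˣh₀: take L = L₀·Dx.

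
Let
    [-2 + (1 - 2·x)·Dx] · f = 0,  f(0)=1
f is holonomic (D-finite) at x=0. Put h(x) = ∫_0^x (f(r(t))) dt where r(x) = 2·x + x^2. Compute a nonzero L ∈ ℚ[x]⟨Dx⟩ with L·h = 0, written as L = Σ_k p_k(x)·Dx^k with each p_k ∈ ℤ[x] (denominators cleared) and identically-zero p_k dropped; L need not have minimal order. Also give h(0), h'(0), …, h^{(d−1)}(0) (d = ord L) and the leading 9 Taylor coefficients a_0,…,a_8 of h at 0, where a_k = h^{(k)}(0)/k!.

f: a_k = 1, 2, 4, 8, 16, 32, 64, 128, 256, …
f∘r: x↦r, Dx↦Dx/r' in L_f ⇒ L₀.
h=∫h₀ ⇒ L = L₀·Dx.
L = (4 + 4·x)·Dx + (-1 + 4·x + 2·x^2)·Dx^2  (order 2).
h: a_k = 0, 1, 2, 6, 20, 356/5, 264, 7048/7, 3920, …
ICs: h(0) = 0, h′(0) = 1.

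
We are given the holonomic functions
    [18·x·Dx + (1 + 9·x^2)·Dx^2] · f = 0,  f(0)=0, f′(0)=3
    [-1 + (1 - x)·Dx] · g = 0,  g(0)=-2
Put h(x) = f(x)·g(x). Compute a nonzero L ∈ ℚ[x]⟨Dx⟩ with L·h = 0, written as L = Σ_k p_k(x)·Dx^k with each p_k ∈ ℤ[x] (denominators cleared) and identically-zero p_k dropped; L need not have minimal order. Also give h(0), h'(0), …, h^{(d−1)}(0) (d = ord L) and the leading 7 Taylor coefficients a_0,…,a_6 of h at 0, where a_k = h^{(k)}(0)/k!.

f: a_k = 0, 3, 0, -9, 0, 243/5, 0, …
g: a_k = -2, -2, -2, -2, -2, -2, -2, …
f·g: L₀ = L_f ⊗_s L_g, ord ≤ 2·1.
L = 18·x + (2 - 18·x + 36·x^2)·Dx + (-1 + x - 9·x^2 + 9·x^3)·Dx^2  (order 2).
h: a_k = 0, -6, -6, 12, 12, -426/5, -426/5, …
ICs: h(0) = 0, h′(0) = -6.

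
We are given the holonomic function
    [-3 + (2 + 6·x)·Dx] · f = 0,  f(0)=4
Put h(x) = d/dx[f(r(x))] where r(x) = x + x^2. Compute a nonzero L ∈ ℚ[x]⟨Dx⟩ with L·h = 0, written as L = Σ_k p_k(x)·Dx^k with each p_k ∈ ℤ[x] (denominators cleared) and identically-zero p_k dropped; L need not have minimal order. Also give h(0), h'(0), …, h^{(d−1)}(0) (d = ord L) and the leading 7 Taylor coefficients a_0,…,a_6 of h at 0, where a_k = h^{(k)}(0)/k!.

L = 1 + (-2 - 10·x - 18·x^2 - 12·x^3)·Dx  (order 1).
h: a_k = 6, 3, -27/4, 99/8, -1215/64, 2997/128, -9639/512, …
ICs: h(0) = 6.

f: a_k = 4, 6, -9/2, 27/4, -405/32, 1701/64, -15309/256, …
L₀ from L_f via x↦r, Dx↦r'^{-1}Dx.
Derive L from L₀ (diff closure).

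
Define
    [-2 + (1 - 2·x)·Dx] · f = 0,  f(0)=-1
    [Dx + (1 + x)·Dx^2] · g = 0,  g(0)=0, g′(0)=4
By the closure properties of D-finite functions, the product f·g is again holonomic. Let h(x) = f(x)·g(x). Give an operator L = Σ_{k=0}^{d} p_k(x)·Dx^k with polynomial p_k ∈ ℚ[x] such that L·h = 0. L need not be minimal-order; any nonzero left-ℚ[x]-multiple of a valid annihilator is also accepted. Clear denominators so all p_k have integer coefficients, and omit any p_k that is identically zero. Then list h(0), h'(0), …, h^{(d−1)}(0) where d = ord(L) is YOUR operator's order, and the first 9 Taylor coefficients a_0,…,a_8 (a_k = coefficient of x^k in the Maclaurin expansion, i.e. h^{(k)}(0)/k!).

L = 2 + (3 + 6·x)·Dx + (-1 + x + 2·x^2)·Dx^2  (order 2).
h: a_k = 0, -4, -6, -40/3, -77/3, -782/15, -518/5, -7272/35, -29053/70, …
ICs: h(0) = 0, h′(0) = -4.

f: a_k = -1, -2, -4, -8, -16, -32, -64, -128, -256, …
g: a_k = 0, 4, -2, 4/3, -1, 4/5, -2/3, 4/7, -1/2, …
h₀=f·g: eliminate ⇒ L₀, order ≤ 1·2.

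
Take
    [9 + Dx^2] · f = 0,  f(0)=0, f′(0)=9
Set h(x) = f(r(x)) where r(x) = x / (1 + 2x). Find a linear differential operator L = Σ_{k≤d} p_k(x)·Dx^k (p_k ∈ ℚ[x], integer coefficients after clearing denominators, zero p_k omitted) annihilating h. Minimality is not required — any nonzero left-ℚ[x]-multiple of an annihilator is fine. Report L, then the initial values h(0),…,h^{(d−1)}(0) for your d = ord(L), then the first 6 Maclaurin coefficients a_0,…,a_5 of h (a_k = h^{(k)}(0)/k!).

L = 9 + (4 + 24·x + 48·x^2 + 32·x^3)·Dx + (1 + 8·x + 24·x^2 + 32·x^3 + 16·x^4)·Dx^2  (order 2).
h: a_k = 0, 9, -18, 45/2, 9, -6957/40, …
ICs: h(0) = 0, h′(0) = 9.

f: a_k = 0, 9, 0, -27/2, 0, 243/40, …
Change of var in L_f (x↦r) gives L₀.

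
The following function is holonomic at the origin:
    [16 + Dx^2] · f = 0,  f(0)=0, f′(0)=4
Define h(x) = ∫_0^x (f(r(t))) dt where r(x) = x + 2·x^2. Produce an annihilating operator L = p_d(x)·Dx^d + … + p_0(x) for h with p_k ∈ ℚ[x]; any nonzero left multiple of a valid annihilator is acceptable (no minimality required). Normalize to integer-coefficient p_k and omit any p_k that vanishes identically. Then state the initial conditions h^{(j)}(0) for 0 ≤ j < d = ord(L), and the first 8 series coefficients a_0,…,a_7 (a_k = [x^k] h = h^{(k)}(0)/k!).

L = (16 + 192·x + 768·x^2 + 1024·x^3)·Dx - 4·Dx^2 + (1 + 4·x)·Dx^3  (order 3).
h: a_k = 0, 0, 2, 8/3, -8/3, -64/5, -896/45, 0, …
ICs: h(0) = 0, h′(0) = 0, h′′(0) = 4.

f: a_k = 0, 4, 0, -32/3, 0, 128/15, 0, -1024/315, …
Change of var in L_f (x↦r) gives L₀.
Integrate: L := L₀·Dx.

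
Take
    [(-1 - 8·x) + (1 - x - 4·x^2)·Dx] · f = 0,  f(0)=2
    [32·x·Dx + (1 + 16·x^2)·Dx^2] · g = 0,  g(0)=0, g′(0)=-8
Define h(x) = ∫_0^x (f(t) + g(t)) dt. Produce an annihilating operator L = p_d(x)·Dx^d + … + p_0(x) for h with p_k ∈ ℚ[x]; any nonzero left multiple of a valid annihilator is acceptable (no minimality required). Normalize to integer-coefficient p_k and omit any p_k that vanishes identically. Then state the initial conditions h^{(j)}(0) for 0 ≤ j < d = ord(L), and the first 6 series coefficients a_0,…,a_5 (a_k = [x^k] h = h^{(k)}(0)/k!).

f: a_k = 2, 2, 10, 18, 58, 130, …
g: a_k = 0, -8, 0, 128/3, 0, -2048/5, …
h₀=f+g: left-lcm gives L₀, ord ≤ 3.
∫: right-multiply L₀ by Dx.
L = (-160 + 640·x + 14848·x^2 + 36864·x^3 + 178176·x^4 + 98304·x^6)·Dx^2 + (43 + 336·x + 16·x^2 + 3072·x^3 + 35072·x^4 + 124928·x^5 + 12288·x^6 + 98304·x^7)·Dx^3 + (-5 - 23·x - 272·x^2 - 16·x^3 - 2368·x^4 + 5888·x^5 + 12288·x^6 + 4096·x^7 + 16384·x^8)·Dx^4  (order 4).
h: a_k = 0, 2, -3, 10/3, 91/6, 58/5, …
ICs: h(0) = 0, h′(0) = 2, h′′(0) = -6, h′′′(0) = 20.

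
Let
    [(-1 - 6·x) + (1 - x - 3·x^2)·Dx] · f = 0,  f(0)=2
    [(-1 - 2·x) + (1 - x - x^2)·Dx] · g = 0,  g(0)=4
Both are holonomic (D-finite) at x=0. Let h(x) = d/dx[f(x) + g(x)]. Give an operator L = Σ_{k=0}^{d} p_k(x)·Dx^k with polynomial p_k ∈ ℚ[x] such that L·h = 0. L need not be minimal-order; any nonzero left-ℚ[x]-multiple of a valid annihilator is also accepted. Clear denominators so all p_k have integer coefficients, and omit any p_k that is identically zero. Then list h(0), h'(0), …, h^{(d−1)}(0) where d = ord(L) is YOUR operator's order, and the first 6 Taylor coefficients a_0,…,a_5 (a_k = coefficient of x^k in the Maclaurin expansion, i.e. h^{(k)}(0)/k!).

f: a_k = 2, 2, 8, 14, 38, 80, …
g: a_k = 4, 4, 8, 12, 20, 32, …
h₀=f+g: left-lcm gives L₀, ord ≤ 2.
Differentiate: ansatz ord ≤ ord L₀ ⇒ L.
L = (-6 - 168·x - 180·x^2 - 600·x^3 - 930·x^4 - 792·x^5 + 324·x^6) + (6 + 42·x + 48·x^2 + 72·x^3 - 138·x^4 - 894·x^5 - 360·x^6 + 216·x^7)·Dx + (-1 + 2·x - 9·x^2 + 82·x^4 - 6·x^5 - 143·x^6 - 24·x^7 + 27·x^8)·Dx^2  (order 2).
h: a_k = 6, 32, 78, 232, 560, 1476, …
ICs: h(0) = 6, h′(0) = 32.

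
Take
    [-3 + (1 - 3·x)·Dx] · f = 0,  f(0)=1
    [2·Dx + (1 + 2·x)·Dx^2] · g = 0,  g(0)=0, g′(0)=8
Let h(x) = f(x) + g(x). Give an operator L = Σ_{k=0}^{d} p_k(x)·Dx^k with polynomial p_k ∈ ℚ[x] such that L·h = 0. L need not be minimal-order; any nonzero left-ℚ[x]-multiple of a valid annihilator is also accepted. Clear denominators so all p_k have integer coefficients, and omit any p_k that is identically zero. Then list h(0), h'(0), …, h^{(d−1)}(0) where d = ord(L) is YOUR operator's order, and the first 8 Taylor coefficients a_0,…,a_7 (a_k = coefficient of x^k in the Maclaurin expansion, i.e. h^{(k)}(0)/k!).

L = (78 + 36·x)·Dx + (23 + 132·x + 72·x^2)·Dx^2 + (-4 + x + 27·x^2 + 18·x^3)·Dx^3  (order 3).
h: a_k = 1, 11, 1, 113/3, 65, 1343/5, 2059/3, 15821/7, …
ICs: h(0) = 1, h′(0) = 11, h′′(0) = 2.

f: a_k = 1, 3, 9, 27, 81, 243, 729, 2187, …
g: a_k = 0, 8, -8, 32/3, -16, 128/5, -128/3, 512/7, …
h₀=f+g: left-lcm gives L₀, ord ≤ 3.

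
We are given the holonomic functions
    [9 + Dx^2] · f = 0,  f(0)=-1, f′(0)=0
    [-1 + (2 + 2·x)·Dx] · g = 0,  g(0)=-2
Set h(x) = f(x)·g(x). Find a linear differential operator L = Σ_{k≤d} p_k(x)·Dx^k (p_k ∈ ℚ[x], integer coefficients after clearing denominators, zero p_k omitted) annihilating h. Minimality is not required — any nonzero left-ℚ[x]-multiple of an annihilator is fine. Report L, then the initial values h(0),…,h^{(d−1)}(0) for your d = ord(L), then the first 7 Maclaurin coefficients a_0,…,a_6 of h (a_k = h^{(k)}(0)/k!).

L = (39 + 72·x + 36·x^2) + (-4 - 4·x)·Dx + (4 + 8·x + 4·x^2)·Dx^2  (order 2).
h: a_k = 2, 1, -37/4, -35/8, 499/64, 367/128, -6549/2560, …
ICs: h(0) = 2, h′(0) = 1.

f: a_k = -1, 0, 9/2, 0, -27/8, 0, 81/80, …
g: a_k = -2, -1, 1/4, -1/8, 5/64, -7/128, 21/512, …
Sym-product of L_f,L_g gives L₀ (≤ ord 2).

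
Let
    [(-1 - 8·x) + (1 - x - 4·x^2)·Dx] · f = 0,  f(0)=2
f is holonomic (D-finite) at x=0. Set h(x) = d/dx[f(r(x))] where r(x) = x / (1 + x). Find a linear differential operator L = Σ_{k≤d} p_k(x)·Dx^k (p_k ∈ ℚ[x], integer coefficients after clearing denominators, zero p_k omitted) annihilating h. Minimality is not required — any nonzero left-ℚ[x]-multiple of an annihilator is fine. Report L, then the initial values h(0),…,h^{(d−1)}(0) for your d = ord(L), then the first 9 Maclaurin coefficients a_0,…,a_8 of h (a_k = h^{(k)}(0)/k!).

L = (8 + 24·x + 120·x^2 + 72·x^3) + (-1 - 11·x - 15·x^2 + 31·x^3 + 36·x^4)·Dx  (order 1).
h: a_k = 2, 16, 0, 128, -160, 960, -2016, 7424, -18720, …
ICs: h(0) = 2.

f: a_k = 2, 2, 10, 18, 58, 130, 362, 882, 2330, …
Substitute x→r, Dx→(1/r')Dx; clear ⇒ L₀.
Differentiate: ansatz ord ≤ ord L₀ ⇒ L.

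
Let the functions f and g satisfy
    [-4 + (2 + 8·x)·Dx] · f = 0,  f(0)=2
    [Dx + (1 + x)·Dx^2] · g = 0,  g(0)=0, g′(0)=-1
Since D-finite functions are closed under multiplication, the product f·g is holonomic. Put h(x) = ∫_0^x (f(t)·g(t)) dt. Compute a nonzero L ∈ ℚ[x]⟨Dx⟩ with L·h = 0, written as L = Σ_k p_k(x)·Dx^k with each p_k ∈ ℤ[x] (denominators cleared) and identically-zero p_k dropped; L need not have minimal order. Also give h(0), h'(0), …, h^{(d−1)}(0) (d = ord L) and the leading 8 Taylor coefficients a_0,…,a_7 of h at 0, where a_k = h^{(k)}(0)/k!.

L = (10 + 4·x)·Dx + (-3 - 12·x)·Dx^2 + (1 + 9·x + 24·x^2 + 16·x^3)·Dx^3  (order 3).
h: a_k = 0, 0, -1, -1, 4/3, -13/6, 389/90, -1052/105, …
ICs: h(0) = 0, h′(0) = 0, h′′(0) = -2.

f: a_k = 2, 4, -4, 8, -20, 56, -168, 528, …
g: a_k = 0, -1, 1/2, -1/3, 1/4, -1/5, 1/6, -1/7, …
f·g: L₀ = L_f ⊗_s L_g, ord ≤ 1·2.
∫: right-multiply L₀ by Dx.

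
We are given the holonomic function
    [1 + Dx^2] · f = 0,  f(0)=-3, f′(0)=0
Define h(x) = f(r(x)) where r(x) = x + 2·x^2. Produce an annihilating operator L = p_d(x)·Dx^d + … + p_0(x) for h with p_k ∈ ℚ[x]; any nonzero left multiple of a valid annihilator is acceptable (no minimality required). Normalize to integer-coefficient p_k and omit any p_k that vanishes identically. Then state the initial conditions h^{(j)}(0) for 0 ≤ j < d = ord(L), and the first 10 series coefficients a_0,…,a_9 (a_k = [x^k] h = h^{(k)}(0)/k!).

f: a_k = -3, 0, 3/2, 0, -1/8, 0, 1/240, 0, -1/13440, 0, …
L₀ from L_f via x↦r, Dx↦r'^{-1}Dx.
L = (1 + 12·x + 48·x^2 + 64·x^3) - 4·Dx + (1 + 4·x)·Dx^2  (order 2).
h: a_k = -3, 0, 3/2, 6, 47/8, -1, -719/240, -79/20, -23521/13440, 559/840, …
ICs: h(0) = -3, h′(0) = 0.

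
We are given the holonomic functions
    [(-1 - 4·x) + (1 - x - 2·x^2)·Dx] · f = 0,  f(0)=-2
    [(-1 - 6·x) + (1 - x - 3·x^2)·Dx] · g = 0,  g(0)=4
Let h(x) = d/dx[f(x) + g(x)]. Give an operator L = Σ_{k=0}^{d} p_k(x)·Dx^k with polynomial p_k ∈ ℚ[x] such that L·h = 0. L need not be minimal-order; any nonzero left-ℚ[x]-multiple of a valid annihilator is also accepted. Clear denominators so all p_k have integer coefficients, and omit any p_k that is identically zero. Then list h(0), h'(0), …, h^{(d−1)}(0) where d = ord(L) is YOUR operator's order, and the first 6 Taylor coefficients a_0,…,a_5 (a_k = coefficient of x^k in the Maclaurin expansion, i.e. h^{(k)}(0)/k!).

L = (-6 - 264·x - 360·x^2 - 1176·x^3 - 2406·x^4 - 3600·x^5 + 1296·x^6) + (6 + 54·x + 114·x^2 + 96·x^3 + 27·x^4 - 2334·x^5 - 1872·x^6 + 864·x^7)·Dx + (-1 + 2·x - 11·x^2 - 18·x^3 + 158·x^4 + 61·x^5 - 377·x^6 - 168·x^7 + 108·x^8)·Dx^2  (order 2).
h: a_k = 2, 20, 54, 216, 590, 1812, …
ICs: h(0) = 2, h′(0) = 20.

f: a_k = -2, -2, -6, -10, -22, -42, …
g: a_k = 4, 4, 16, 28, 76, 160, …
Weyl lclm of L_f,L_g ⇒ L₀ (ord ≤ 2).
Differentiate: ansatz ord ≤ ord L₀ ⇒ L.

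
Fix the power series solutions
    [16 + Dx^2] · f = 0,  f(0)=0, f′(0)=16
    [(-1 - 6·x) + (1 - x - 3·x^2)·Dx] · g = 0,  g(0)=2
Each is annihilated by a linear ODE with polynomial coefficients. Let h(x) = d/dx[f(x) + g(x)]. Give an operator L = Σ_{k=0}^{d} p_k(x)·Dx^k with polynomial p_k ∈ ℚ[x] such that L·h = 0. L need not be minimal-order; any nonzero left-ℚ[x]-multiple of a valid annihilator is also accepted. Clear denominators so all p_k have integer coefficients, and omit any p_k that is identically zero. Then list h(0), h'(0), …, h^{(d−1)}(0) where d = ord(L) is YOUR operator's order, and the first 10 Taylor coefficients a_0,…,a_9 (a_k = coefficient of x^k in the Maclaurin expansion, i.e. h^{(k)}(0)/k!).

f: a_k = 0, 16, 0, -128/3, 0, 512/15, 0, -4096/315, 0, 8192/2835, …
g: a_k = 2, 2, 8, 14, 38, 80, 194, 434, 1016, 2318, …
L₀ := lclm(L_f,L_g); ord L₀ ≤ 2+1.
Differentiate: ansatz ord ≤ ord L₀ ⇒ L.
L = (4672 + 20416·x + 66304·x^2 + 32640·x^3 + 66240·x^4 + 62208·x^5 + 62208·x^6) + (-464 - 2352·x + 3792·x^2 + 6752·x^3 - 2400·x^4 + 5184·x^5 + 24192·x^6 + 20736·x^7)·Dx + (292 + 1276·x + 4144·x^2 + 2040·x^3 + 4140·x^4 + 3888·x^5 + 3888·x^6)·Dx^2 + (-29 - 147·x + 237·x^2 + 422·x^3 - 150·x^4 + 324·x^5 + 1512·x^6 + 1296·x^7)·Dx^3  (order 3).
h: a_k = 18, 16, -86, 152, 1712/3, 1164, 132614/45, 8128, 6579722/315, 53660, …
ICs: h(0) = 18, h′(0) = 16, h′′(0) = -172.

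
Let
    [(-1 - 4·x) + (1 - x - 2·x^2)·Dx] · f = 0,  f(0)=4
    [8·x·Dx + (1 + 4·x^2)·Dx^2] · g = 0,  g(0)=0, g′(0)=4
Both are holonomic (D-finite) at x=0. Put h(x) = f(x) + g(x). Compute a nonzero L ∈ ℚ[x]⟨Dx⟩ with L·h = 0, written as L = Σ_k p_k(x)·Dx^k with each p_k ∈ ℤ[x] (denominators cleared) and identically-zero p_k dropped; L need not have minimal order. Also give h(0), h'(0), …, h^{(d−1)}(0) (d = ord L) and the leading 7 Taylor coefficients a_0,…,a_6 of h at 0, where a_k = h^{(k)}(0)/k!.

L = (-24 + 96·x + 864·x^2 + 1536·x^3 + 3264·x^4 + 768·x^6)·Dx + (19 + 80·x + 100·x^2 + 544·x^3 + 1424·x^4 + 2368·x^5 + 192·x^6 + 768·x^7)·Dx^2 + (-3 - 7·x - 32·x^2 + 28·x^3 - 24·x^4 + 240·x^5 + 256·x^6 + 64·x^7 + 128·x^8)·Dx^3  (order 3).
h: a_k = 4, 8, 12, 44/3, 44, 484/5, 172, …
ICs: h(0) = 4, h′(0) = 8, h′′(0) = 24.

f: a_k = 4, 4, 12, 20, 44, 84, 172, …
g: a_k = 0, 4, 0, -16/3, 0, 64/5, 0, …
Sum ⇒ L₀ = lclm(L_f,L_g) in ℚ(x)⟨Dx⟩.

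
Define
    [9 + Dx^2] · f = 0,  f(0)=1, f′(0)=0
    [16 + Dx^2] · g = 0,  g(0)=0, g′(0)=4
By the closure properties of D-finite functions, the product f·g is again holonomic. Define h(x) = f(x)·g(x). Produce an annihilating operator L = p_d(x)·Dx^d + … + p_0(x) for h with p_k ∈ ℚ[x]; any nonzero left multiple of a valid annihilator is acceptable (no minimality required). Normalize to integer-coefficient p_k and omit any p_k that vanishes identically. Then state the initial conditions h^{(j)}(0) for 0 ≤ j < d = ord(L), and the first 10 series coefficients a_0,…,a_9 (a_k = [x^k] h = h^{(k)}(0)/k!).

L = 49 + 50·Dx^2 + Dx^4  (order 4).
h: a_k = 0, 4, 0, -86/3, 0, 2101/30, 0, -102943/1260, 0, 5044201/90720, …
ICs: h(0) = 0, h′(0) = 4, h′′(0) = 0, h′′′(0) = -172.

f: a_k = 1, 0, -9/2, 0, 27/8, 0, -81/80, 0, 729/4480, 0, …
g: a_k = 0, 4, 0, -32/3, 0, 128/15, 0, -1024/315, 0, 2048/2835, …
f·g: L₀ = L_f ⊗_s L_g, ord ≤ 2·2.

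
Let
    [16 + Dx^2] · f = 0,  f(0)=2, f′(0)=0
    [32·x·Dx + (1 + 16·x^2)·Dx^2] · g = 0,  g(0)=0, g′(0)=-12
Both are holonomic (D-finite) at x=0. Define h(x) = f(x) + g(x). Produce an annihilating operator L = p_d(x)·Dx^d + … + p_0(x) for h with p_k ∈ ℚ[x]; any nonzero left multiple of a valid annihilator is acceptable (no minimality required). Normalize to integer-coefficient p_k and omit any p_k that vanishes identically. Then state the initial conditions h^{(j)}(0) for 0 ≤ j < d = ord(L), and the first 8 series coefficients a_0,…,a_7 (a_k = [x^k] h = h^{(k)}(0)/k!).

L = (-5632·x + 114688·x^3 + 131072·x^5)·Dx + (-16 + 1792·x^2 + 36864·x^4 + 65536·x^6)·Dx^2 + (-352·x + 7168·x^3 + 8192·x^5)·Dx^3 + (-1 + 112·x^2 + 2304·x^4 + 4096·x^6)·Dx^4  (order 4).
h: a_k = 2, -12, -16, 64, 64/3, -3072/5, -512/45, 49152/7, …
ICs: h(0) = 2, h′(0) = -12, h′′(0) = -32, h′′′(0) = 384.

f: a_k = 2, 0, -16, 0, 64/3, 0, -512/45, 0, …
g: a_k = 0, -12, 0, 64, 0, -3072/5, 0, 49152/7, …
Sum ⇒ L₀ = lclm(L_f,L_g) in ℚ(x)⟨Dx⟩.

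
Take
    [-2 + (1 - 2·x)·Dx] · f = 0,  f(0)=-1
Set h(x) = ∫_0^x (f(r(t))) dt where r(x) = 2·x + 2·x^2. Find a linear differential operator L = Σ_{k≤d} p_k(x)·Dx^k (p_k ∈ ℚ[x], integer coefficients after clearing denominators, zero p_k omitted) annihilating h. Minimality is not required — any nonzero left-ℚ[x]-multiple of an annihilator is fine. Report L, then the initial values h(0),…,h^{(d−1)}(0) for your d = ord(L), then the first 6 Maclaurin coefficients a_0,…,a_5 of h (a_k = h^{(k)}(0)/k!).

L = (4 + 8·x)·Dx + (-1 + 4·x + 4·x^2)·Dx^2  (order 2).
h: a_k = 0, -1, -2, -20/3, -24, -464/5, …
ICs: h(0) = 0, h′(0) = -1.

f: a_k = -1, -2, -4, -8, -16, -32, …
f∘r: x↦r, Dx↦Dx/r' in L_f ⇒ L₀.
Integrate: L := L₀·Dx.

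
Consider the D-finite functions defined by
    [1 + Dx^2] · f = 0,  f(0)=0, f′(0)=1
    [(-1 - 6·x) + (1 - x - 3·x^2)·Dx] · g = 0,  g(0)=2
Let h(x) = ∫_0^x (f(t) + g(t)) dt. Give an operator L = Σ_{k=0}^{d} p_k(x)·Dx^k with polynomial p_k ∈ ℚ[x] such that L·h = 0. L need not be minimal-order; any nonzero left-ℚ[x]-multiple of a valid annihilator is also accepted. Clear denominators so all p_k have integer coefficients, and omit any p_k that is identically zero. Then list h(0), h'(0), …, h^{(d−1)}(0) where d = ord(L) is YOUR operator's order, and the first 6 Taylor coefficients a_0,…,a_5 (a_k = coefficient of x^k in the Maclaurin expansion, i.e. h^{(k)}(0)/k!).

L = (-43 - 292·x - 307·x^2 - 624·x^3 - 45·x^4 - 54·x^5)·Dx + (9 + 7·x + 6·x^2 - 91·x^3 - 144·x^4 - 27·x^5 - 27·x^6)·Dx^2 + (-43 - 292·x - 307·x^2 - 624·x^3 - 45·x^4 - 54·x^5)·Dx^3 + (9 + 7·x + 6·x^2 - 91·x^3 - 144·x^4 - 27·x^5 - 27·x^6)·Dx^4  (order 4).
h: a_k = 0, 2, 3/2, 8/3, 83/24, 38/5, …
ICs: h(0) = 0, h′(0) = 2, h′′(0) = 3, h′′′(0) = 16.

f: a_k = 0, 1, 0, -1/6, 0, 1/120, …
g: a_k = 2, 2, 8, 14, 38, 80, …
h₀=f+g: left-lcm gives L₀, ord ≤ 3.
h=∫h₀ ⇒ L = L₀·Dx.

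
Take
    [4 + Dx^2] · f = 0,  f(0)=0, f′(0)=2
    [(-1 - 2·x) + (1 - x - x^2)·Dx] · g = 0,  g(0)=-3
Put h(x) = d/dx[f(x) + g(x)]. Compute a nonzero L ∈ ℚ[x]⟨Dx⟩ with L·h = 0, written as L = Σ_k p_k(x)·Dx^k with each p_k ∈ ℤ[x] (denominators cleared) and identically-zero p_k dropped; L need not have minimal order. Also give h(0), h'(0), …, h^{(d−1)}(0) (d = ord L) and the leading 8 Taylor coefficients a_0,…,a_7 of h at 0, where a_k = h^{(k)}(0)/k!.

L = (272 + 704·x + 880·x^2 + 400·x^3 + 320·x^4 + 144·x^5 + 48·x^6) + (-44 - 52·x + 108·x^2 + 80·x^3 + 40·x^4 + 72·x^5 + 56·x^6 + 16·x^7)·Dx + (68 + 176·x + 220·x^2 + 100·x^3 + 80·x^4 + 36·x^5 + 12·x^6)·Dx^2 + (-11 - 13·x + 27·x^2 + 20·x^3 + 10·x^4 + 18·x^5 + 14·x^6 + 4·x^7)·Dx^3  (order 3).
h: a_k = -1, -12, -31, -60, -356/3, -234, -19853/45, -816, …
ICs: h(0) = -1, h′(0) = -12, h′′(0) = -62.

f: a_k = 0, 2, 0, -4/3, 0, 4/15, 0, -8/315, …
g: a_k = -3, -3, -6, -9, -15, -24, -39, -63, …
f+g: L₀ = lclm(L_f,L_g), ord ≤ 2+1.
h₀' ⇒ L via d/dx closure of L₀.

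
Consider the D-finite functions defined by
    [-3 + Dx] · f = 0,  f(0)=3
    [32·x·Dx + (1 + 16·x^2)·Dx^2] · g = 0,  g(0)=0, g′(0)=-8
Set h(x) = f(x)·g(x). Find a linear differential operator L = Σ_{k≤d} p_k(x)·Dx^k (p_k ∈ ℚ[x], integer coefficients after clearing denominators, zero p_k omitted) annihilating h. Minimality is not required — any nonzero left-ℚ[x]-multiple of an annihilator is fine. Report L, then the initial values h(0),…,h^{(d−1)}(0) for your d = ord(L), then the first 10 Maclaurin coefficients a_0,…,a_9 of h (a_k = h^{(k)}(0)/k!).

L = (9 - 96·x + 144·x^2) + (-6 + 32·x - 96·x^2)·Dx + (1 + 16·x^2)·Dx^2  (order 2).
h: a_k = 0, -24, -72, 20, 276, -3669/5, -3159, 624507/70, 2579463/70, -194189089/1680, …
ICs: h(0) = 0, h′(0) = -24.

f: a_k = 3, 9, 27/2, 27/2, 81/8, 243/40, 243/80, 729/560, 2187/4480, 729/4480, …
g: a_k = 0, -8, 0, 128/3, 0, -2048/5, 0, 32768/7, 0, -524288/9, …
Product ⇒ symmetric product L₀, ord ≤ 2.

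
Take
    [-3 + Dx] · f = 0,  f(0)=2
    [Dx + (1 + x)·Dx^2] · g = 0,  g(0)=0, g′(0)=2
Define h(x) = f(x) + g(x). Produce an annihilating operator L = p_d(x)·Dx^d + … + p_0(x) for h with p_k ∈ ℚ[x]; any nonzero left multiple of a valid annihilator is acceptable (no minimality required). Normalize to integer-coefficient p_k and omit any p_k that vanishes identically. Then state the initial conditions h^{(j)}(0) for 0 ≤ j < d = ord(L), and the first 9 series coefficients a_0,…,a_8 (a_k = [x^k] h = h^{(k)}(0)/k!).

f: a_k = 2, 6, 9, 9, 27/4, 81/20, 81/40, 243/280, 729/2240, …
g: a_k = 0, 2, -1, 2/3, -1/2, 2/5, -1/3, 2/7, -1/4, …
h₀=f+g: left-lcm gives L₀, ord ≤ 3.
L = (-15 - 9·x)·Dx + (-7 - 18·x - 9·x^2)·Dx^2 + (4 + 7·x + 3·x^2)·Dx^3  (order 3).
h: a_k = 2, 8, 8, 29/3, 25/4, 89/20, 203/120, 323/280, 169/2240, …
ICs: h(0) = 2, h′(0) = 8, h′′(0) = 16.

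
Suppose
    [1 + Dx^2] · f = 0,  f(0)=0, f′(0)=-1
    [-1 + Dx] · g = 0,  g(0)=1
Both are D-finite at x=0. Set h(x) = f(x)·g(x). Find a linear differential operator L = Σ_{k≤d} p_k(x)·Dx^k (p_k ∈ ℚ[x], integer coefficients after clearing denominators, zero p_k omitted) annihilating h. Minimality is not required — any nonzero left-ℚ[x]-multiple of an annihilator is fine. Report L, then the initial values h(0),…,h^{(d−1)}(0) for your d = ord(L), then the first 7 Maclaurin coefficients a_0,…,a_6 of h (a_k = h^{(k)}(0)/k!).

f: a_k = 0, -1, 0, 1/6, 0, -1/120, 0, …
g: a_k = 1, 1, 1/2, 1/6, 1/24, 1/120, 1/720, …
Sym-product of L_f,L_g gives L₀ (≤ ord 2).
L = 2 - 2·Dx + Dx^2  (order 2).
h: a_k = 0, -1, -1, -1/3, 0, 1/30, 1/90, …
ICs: h(0) = 0, h′(0) = -1.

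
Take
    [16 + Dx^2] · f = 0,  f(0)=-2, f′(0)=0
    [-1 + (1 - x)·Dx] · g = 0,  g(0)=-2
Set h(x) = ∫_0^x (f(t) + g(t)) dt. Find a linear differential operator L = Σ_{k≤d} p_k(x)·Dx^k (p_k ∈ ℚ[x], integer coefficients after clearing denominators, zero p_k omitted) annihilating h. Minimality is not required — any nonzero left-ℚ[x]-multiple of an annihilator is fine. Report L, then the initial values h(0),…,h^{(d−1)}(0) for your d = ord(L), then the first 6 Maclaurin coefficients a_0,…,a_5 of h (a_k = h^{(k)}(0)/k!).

L = (-176 + 256·x - 128·x^2)·Dx + (144 - 400·x + 384·x^2 - 128·x^3)·Dx^2 + (-11 + 16·x - 8·x^2)·Dx^3 + (9 - 25·x + 24·x^2 - 8·x^3)·Dx^4  (order 4).
h: a_k = 0, -4, -1, 14/3, -1/2, -14/3, …
ICs: h(0) = 0, h′(0) = -4, h′′(0) = -2, h′′′(0) = 28.

f: a_k = -2, 0, 16, 0, -64/3, 0, …
g: a_k = -2, -2, -2, -2, -2, -2, …
Sum ⇒ L₀ = lclm(L_f,L_g) in ℚ(x)⟨Dx⟩.
h=∫h₀ ⇒ L = L₀·Dx.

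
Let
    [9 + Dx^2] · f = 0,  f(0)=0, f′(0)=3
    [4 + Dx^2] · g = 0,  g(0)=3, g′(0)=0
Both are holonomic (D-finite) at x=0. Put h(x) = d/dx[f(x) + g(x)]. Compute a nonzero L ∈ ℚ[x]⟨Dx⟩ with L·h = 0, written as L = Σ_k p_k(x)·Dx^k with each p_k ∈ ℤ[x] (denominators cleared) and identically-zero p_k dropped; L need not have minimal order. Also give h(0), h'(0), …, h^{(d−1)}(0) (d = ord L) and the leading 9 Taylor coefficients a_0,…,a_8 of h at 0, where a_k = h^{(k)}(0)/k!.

L = 36 + 13·Dx^2 + Dx^4  (order 4).
h: a_k = 3, -12, -27/2, 8, 81/8, -8/5, -243/80, 16/105, 2187/4480, …
ICs: h(0) = 3, h′(0) = -12, h′′(0) = -27, h′′′(0) = 48.

f: a_k = 0, 3, 0, -9/2, 0, 81/40, 0, -243/560, 0, …
g: a_k = 3, 0, -6, 0, 2, 0, -4/15, 0, 2/105, …
Sum ⇒ L₀ = lclm(L_f,L_g) in ℚ(x)⟨Dx⟩.
Differentiate: ansatz ord ≤ ord L₀ ⇒ L.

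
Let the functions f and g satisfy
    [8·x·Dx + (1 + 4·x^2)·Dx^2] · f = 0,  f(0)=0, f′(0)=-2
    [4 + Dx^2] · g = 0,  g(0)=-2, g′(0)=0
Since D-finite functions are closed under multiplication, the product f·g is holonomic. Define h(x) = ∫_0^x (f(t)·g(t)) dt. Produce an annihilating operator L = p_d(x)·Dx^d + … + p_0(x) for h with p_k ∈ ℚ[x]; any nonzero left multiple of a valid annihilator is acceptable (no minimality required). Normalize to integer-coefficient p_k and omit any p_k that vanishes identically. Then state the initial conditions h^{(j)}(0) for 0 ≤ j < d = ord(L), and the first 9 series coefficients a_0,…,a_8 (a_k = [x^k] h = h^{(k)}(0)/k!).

L = (80 + 832·x^2 + 1408·x^4 + 2048·x^6 + 2048·x^8)·Dx + (96·x + 640·x^3 + 1536·x^5 + 2048·x^7)·Dx^2 + (24 + 256·x^2 + 576·x^4 + 1024·x^6 + 1024·x^8)·Dx^3 + (24·x + 160·x^3 + 384·x^5 + 512·x^7)·Dx^4 + (1 + 12·x^2 + 56·x^4 + 128·x^6 + 128·x^8)·Dx^5  (order 5).
h: a_k = 0, 0, 2, 0, -10/3, 0, 196/45, 0, -2602/315, …
ICs: h(0) = 0, h′(0) = 0, h′′(0) = 4, h′′′(0) = 0, h′′′′(0) = -80.

f: a_k = 0, -2, 0, 8/3, 0, -32/5, 0, 128/7, 0, …
g: a_k = -2, 0, 4, 0, -4/3, 0, 8/45, 0, -4/315, …
Product ⇒ symmetric product L₀, ord ≤ 4.
h=∫h₀ ⇒ L = L₀·Dx.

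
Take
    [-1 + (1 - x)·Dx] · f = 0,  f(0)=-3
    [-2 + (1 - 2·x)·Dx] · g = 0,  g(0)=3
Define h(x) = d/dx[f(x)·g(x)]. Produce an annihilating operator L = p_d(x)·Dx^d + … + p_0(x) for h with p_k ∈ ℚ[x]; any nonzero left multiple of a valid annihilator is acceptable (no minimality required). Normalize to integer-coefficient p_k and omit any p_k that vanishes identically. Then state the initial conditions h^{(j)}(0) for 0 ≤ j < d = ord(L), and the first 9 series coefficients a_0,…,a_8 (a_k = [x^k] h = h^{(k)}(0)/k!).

f: a_k = -3, -3, -3, -3, -3, -3, -3, -3, -3, …
g: a_k = 3, 6, 12, 24, 48, 96, 192, 384, 768, …
h₀=f·g: eliminate ⇒ L₀, order ≤ 1·1.
h=h₀': d/dx-closure on L₀ ⇒ L.
L = (14 - 36·x + 24·x^2) + (-3 + 13·x - 18·x^2 + 8·x^3)·Dx  (order 1).
h: a_k = -27, -126, -405, -1116, -2835, -6858, -16065, -36792, -82863, …
ICs: h(0) = -27.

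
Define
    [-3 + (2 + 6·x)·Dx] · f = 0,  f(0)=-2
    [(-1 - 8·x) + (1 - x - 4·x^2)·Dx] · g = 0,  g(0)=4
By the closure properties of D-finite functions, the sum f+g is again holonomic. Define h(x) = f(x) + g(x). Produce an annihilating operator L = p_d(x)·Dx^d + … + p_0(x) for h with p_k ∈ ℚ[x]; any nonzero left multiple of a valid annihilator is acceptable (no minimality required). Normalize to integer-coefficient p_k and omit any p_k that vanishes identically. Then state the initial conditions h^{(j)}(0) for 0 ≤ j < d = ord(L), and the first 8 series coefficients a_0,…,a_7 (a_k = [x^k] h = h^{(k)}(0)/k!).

L = (69 + 387·x + 900·x^2 + 1440·x^3) + (-49 - 318·x - 1257·x^2 - 3240·x^3 - 3600·x^4)·Dx + (-2 + 46·x + 234·x^2 - 86·x^3 - 1440·x^4 - 1440·x^5)·Dx^2  (order 2).
h: a_k = 2, 1, 89/4, 261/8, 7829/64, 31579/128, 385997/512, 1734165/1024, …
ICs: h(0) = 2, h′(0) = 1.

f: a_k = -2, -3, 9/4, -27/8, 405/64, -1701/128, 15309/512, -72171/1024, …
g: a_k = 4, 4, 20, 36, 116, 260, 724, 1764, …
Weyl lclm of L_f,L_g ⇒ L₀ (ord ≤ 2).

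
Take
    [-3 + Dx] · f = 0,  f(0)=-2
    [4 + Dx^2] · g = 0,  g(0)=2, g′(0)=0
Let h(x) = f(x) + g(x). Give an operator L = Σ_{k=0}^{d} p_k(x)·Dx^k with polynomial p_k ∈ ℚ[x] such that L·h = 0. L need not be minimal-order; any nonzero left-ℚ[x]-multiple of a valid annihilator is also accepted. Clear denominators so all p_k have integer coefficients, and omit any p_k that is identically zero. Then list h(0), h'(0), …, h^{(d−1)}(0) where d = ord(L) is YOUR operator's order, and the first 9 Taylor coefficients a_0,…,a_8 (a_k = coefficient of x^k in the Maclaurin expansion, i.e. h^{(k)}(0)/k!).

f: a_k = -2, -6, -9, -9, -27/4, -81/20, -81/40, -243/280, -729/2240, …
g: a_k = 2, 0, -4, 0, 4/3, 0, -8/45, 0, 4/315, …
Sum ⇒ L₀ = lclm(L_f,L_g) in ℚ(x)⟨Dx⟩.
L = -12 + 4·Dx - 3·Dx^2 + Dx^3  (order 3).
h: a_k = 0, -6, -13, -9, -65/12, -81/20, -793/360, -243/280, -1261/4032, …
ICs: h(0) = 0, h′(0) = -6, h′′(0) = -26.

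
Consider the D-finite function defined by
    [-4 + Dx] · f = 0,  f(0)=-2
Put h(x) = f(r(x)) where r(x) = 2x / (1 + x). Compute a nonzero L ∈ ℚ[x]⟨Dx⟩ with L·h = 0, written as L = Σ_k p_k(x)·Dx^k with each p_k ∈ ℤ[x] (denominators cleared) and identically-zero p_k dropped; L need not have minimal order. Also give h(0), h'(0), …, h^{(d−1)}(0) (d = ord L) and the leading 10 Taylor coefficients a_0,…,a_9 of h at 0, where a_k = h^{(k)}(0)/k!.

L = -8 + (1 + 2·x + x^2)·Dx  (order 1).
h: a_k = -2, -16, -48, -176/3, -16/3, 176/5, -368/45, -6448/315, 752/35, -9008/2835, …
ICs: h(0) = -2.

f: a_k = -2, -8, -16, -64/3, -64/3, -256/15, -512/45, -2048/315, -1024/315, -4096/2835, …
f∘r: x↦r, Dx↦Dx/r' in L_f ⇒ L₀.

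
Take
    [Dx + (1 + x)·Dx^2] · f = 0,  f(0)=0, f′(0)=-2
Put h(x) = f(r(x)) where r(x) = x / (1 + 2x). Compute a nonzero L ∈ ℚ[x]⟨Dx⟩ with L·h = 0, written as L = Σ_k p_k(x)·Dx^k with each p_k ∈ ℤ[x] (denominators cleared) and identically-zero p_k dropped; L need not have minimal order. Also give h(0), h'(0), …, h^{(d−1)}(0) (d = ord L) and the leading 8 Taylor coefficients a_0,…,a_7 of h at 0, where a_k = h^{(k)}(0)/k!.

L = (5 + 12·x)·Dx + (1 + 5·x + 6·x^2)·Dx^2  (order 2).
h: a_k = 0, -2, 5, -38/3, 65/2, -422/5, 665/3, -4118/7, …
ICs: h(0) = 0, h′(0) = -2.

f: a_k = 0, -2, 1, -2/3, 1/2, -2/5, 1/3, -2/7, …
f∘r: x↦r, Dx↦Dx/r' in L_f ⇒ L₀.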